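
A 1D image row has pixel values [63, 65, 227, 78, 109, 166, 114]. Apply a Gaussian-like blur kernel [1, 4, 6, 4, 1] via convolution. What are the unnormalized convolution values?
Convolve image row [63, 65, 227, 78, 109, 166, 114] with kernel [1, 4, 6, 4, 1]: y[0] = 63×1 = 63; y[1] = 63×4 + 65×1 = 317; y[2] = 63×6 + 65×4 + 227×1 = 865; y[3] = 63×4 + 65×6 + 227×4 + 78×1 = 1628; y[4] = 63×1 + 65×4 + 227×6 + 78×4 + 109×1 = 2106; y[5] = 65×1 + 227×4 + 78×6 + 109×4 + 166×1 = 2043; y[6] = 227×1 + 78×4 + 109×6 + 166×4 + 114×1 = 1971; y[7] = 78×1 + 109×4 + 166×6 + 114×4 = 1966; y[8] = 109×1 + 166×4 + 114×6 = 1457; y[9] = 166×1 + 114×4 = 622; y[10] = 114×1 = 114 → [63, 317, 865, 1628, 2106, 2043, 1971, 1966, 1457, 622, 114]. Normalization factor = sum(kernel) = 16.

[63, 317, 865, 1628, 2106, 2043, 1971, 1966, 1457, 622, 114]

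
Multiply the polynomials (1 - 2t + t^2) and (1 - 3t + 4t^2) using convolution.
Ascending coefficients: a = [1, -2, 1], b = [1, -3, 4]. c[0] = 1×1 = 1; c[1] = 1×-3 + -2×1 = -5; c[2] = 1×4 + -2×-3 + 1×1 = 11; c[3] = -2×4 + 1×-3 = -11; c[4] = 1×4 = 4. Result coefficients: [1, -5, 11, -11, 4] → 1 - 5t + 11t^2 - 11t^3 + 4t^4

1 - 5t + 11t^2 - 11t^3 + 4t^4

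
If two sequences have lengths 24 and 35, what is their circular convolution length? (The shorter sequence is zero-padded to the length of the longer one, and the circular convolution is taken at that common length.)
Circular convolution (zero-padding the shorter input) has length max(m, n) = max(24, 35) = 35

35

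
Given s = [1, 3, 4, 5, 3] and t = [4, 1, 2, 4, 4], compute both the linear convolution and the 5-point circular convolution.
Linear: y_lin[0] = 1×4 = 4; y_lin[1] = 1×1 + 3×4 = 13; y_lin[2] = 1×2 + 3×1 + 4×4 = 21; y_lin[3] = 1×4 + 3×2 + 4×1 + 5×4 = 34; y_lin[4] = 1×4 + 3×4 + 4×2 + 5×1 + 3×4 = 41; y_lin[5] = 3×4 + 4×4 + 5×2 + 3×1 = 41; y_lin[6] = 4×4 + 5×4 + 3×2 = 42; y_lin[7] = 5×4 + 3×4 = 32; y_lin[8] = 3×4 = 12 → [4, 13, 21, 34, 41, 41, 42, 32, 12]. Circular (length 5): y[0] = 1×4 + 3×4 + 4×4 + 5×2 + 3×1 = 45; y[1] = 1×1 + 3×4 + 4×4 + 5×4 + 3×2 = 55; y[2] = 1×2 + 3×1 + 4×4 + 5×4 + 3×4 = 53; y[3] = 1×4 + 3×2 + 4×1 + 5×4 + 3×4 = 46; y[4] = 1×4 + 3×4 + 4×2 + 5×1 + 3×4 = 41 → [45, 55, 53, 46, 41]

Linear: [4, 13, 21, 34, 41, 41, 42, 32, 12], Circular: [45, 55, 53, 46, 41]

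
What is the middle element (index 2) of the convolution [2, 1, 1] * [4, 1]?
Use y[k] = Σ_i a[i]·b[k-i] at k=2. y[2] = 1×1 + 1×4 = 5

5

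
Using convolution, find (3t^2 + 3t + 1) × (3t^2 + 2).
Ascending coefficients: a = [1, 3, 3], b = [2, 0, 3]. c[0] = 1×2 = 2; c[1] = 1×0 + 3×2 = 6; c[2] = 1×3 + 3×0 + 3×2 = 9; c[3] = 3×3 + 3×0 = 9; c[4] = 3×3 = 9. Result coefficients: [2, 6, 9, 9, 9] → 9t^4 + 9t^3 + 9t^2 + 6t + 2

9t^4 + 9t^3 + 9t^2 + 6t + 2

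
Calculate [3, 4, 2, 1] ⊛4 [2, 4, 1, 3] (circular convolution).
Use y[k] = Σ_j s[j]·t[(k-j) mod 4]. y[0] = 3×2 + 4×3 + 2×1 + 1×4 = 24; y[1] = 3×4 + 4×2 + 2×3 + 1×1 = 27; y[2] = 3×1 + 4×4 + 2×2 + 1×3 = 26; y[3] = 3×3 + 4×1 + 2×4 + 1×2 = 23. Result: [24, 27, 26, 23]

[24, 27, 26, 23]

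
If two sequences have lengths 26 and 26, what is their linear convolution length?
Linear/full convolution length: m + n - 1 = 26 + 26 - 1 = 51

51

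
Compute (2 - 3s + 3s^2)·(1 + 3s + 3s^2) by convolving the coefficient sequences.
Ascending coefficients: a = [2, -3, 3], b = [1, 3, 3]. c[0] = 2×1 = 2; c[1] = 2×3 + -3×1 = 3; c[2] = 2×3 + -3×3 + 3×1 = 0; c[3] = -3×3 + 3×3 = 0; c[4] = 3×3 = 9. Result coefficients: [2, 3, 0, 0, 9] → 2 + 3s + 9s^4

2 + 3s + 9s^4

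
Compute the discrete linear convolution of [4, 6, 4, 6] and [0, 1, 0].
y[0] = 4×0 = 0; y[1] = 4×1 + 6×0 = 4; y[2] = 4×0 + 6×1 + 4×0 = 6; y[3] = 6×0 + 4×1 + 6×0 = 4; y[4] = 4×0 + 6×1 = 6; y[5] = 6×0 = 0

[0, 4, 6, 4, 6, 0]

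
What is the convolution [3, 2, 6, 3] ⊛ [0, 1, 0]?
y[0] = 3×0 = 0; y[1] = 3×1 + 2×0 = 3; y[2] = 3×0 + 2×1 + 6×0 = 2; y[3] = 2×0 + 6×1 + 3×0 = 6; y[4] = 6×0 + 3×1 = 3; y[5] = 3×0 = 0

[0, 3, 2, 6, 3, 0]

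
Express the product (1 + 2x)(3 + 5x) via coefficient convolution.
Ascending coefficients: a = [1, 2], b = [3, 5]. c[0] = 1×3 = 3; c[1] = 1×5 + 2×3 = 11; c[2] = 2×5 = 10. Result coefficients: [3, 11, 10] → 3 + 11x + 10x^2

3 + 11x + 10x^2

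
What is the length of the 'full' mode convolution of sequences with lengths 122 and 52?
Linear/full convolution length: m + n - 1 = 122 + 52 - 1 = 173

173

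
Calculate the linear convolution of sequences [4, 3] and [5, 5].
y[0] = 4×5 = 20; y[1] = 4×5 + 3×5 = 35; y[2] = 3×5 = 15

[20, 35, 15]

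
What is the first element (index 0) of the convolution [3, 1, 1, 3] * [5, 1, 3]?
Use y[k] = Σ_i a[i]·b[k-i] at k=0. y[0] = 3×5 = 15

15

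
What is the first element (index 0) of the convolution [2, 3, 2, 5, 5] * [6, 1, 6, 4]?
Use y[k] = Σ_i a[i]·b[k-i] at k=0. y[0] = 2×6 = 12

12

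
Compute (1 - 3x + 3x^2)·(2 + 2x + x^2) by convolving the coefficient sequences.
Ascending coefficients: a = [1, -3, 3], b = [2, 2, 1]. c[0] = 1×2 = 2; c[1] = 1×2 + -3×2 = -4; c[2] = 1×1 + -3×2 + 3×2 = 1; c[3] = -3×1 + 3×2 = 3; c[4] = 3×1 = 3. Result coefficients: [2, -4, 1, 3, 3] → 2 - 4x + x^2 + 3x^3 + 3x^4

2 - 4x + x^2 + 3x^3 + 3x^4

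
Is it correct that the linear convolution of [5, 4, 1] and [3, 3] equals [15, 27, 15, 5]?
Recompute linear convolution of [5, 4, 1] and [3, 3]: y[0] = 5×3 = 15; y[1] = 5×3 + 4×3 = 27; y[2] = 4×3 + 1×3 = 15; y[3] = 1×3 = 3 → [15, 27, 15, 3]. Compare to given [15, 27, 15, 5]: they differ at index 3: given 5, correct 3, so answer: No

No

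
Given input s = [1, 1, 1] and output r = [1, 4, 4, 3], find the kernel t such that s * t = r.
Output length 4 = len(s) + len(t) - 1 ⇒ len(t) = 2. Solve t forward using t[k] = (r[k] - Σ_{i≥1} s[i]·t[k-i]) / s[0]: t[0] = r[0] / s[0] = 1 / 1 = 1; t[1] = (r[1] - 1×1) / s[0] = (4 - 1×1) / 1 = 3. So t = [1, 3]. Forward-check [1, 1, 1] * [1, 3]: r[0] = 1×1 = 1; r[1] = 1×3 + 1×1 = 4; r[2] = 1×3 + 1×1 = 4; r[3] = 1×3 = 3 → [1, 4, 4, 3] ✓

[1, 3]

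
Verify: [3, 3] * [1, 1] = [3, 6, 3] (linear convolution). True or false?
Recompute linear convolution of [3, 3] and [1, 1]: y[0] = 3×1 = 3; y[1] = 3×1 + 3×1 = 6; y[2] = 3×1 = 3 → [3, 6, 3]. Given [3, 6, 3] matches, so answer: Yes

Yes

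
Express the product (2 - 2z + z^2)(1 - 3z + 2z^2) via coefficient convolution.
Ascending coefficients: a = [2, -2, 1], b = [1, -3, 2]. c[0] = 2×1 = 2; c[1] = 2×-3 + -2×1 = -8; c[2] = 2×2 + -2×-3 + 1×1 = 11; c[3] = -2×2 + 1×-3 = -7; c[4] = 1×2 = 2. Result coefficients: [2, -8, 11, -7, 2] → 2 - 8z + 11z^2 - 7z^3 + 2z^4

2 - 8z + 11z^2 - 7z^3 + 2z^4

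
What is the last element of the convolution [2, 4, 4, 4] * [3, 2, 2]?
Use y[k] = Σ_i a[i]·b[k-i] at k=5. y[5] = 4×2 = 8

8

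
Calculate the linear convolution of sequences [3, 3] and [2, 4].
y[0] = 3×2 = 6; y[1] = 3×4 + 3×2 = 18; y[2] = 3×4 = 12

[6, 18, 12]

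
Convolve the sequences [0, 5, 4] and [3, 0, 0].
y[0] = 0×3 = 0; y[1] = 0×0 + 5×3 = 15; y[2] = 0×0 + 5×0 + 4×3 = 12; y[3] = 5×0 + 4×0 = 0; y[4] = 4×0 = 0

[0, 15, 12, 0, 0]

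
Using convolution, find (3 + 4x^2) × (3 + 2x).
Ascending coefficients: a = [3, 0, 4], b = [3, 2]. c[0] = 3×3 = 9; c[1] = 3×2 + 0×3 = 6; c[2] = 0×2 + 4×3 = 12; c[3] = 4×2 = 8. Result coefficients: [9, 6, 12, 8] → 9 + 6x + 12x^2 + 8x^3

9 + 6x + 12x^2 + 8x^3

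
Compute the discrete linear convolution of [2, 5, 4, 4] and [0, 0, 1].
y[0] = 2×0 = 0; y[1] = 2×0 + 5×0 = 0; y[2] = 2×1 + 5×0 + 4×0 = 2; y[3] = 5×1 + 4×0 + 4×0 = 5; y[4] = 4×1 + 4×0 = 4; y[5] = 4×1 = 4

[0, 0, 2, 5, 4, 4]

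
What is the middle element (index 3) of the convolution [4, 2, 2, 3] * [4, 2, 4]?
Use y[k] = Σ_i a[i]·b[k-i] at k=3. y[3] = 2×4 + 2×2 + 3×4 = 24

24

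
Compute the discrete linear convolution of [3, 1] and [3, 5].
y[0] = 3×3 = 9; y[1] = 3×5 + 1×3 = 18; y[2] = 1×5 = 5

[9, 18, 5]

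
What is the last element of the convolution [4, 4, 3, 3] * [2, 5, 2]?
Use y[k] = Σ_i a[i]·b[k-i] at k=5. y[5] = 3×2 = 6

6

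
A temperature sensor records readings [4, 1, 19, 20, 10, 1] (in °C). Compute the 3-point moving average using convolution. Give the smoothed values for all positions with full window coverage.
3-point moving average kernel = [1, 1, 1]. Apply in 'valid' mode (full window coverage): avg[0] = (4 + 1 + 19) / 3 = 8.0; avg[1] = (1 + 19 + 20) / 3 = 13.33; avg[2] = (19 + 20 + 10) / 3 = 16.33; avg[3] = (20 + 10 + 1) / 3 = 10.33. Smoothed values: [8.0, 13.33, 16.33, 10.33]

[8.0, 13.33, 16.33, 10.33]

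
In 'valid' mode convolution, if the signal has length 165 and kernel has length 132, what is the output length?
'Valid' mode counts only positions where the kernel fully overlaps the signal: m - n + 1 = 165 - 132 + 1 = 34

34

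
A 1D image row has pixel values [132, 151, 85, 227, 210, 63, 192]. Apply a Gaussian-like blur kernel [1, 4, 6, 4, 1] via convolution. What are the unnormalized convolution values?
Convolve image row [132, 151, 85, 227, 210, 63, 192] with kernel [1, 4, 6, 4, 1]: y[0] = 132×1 = 132; y[1] = 132×4 + 151×1 = 679; y[2] = 132×6 + 151×4 + 85×1 = 1481; y[3] = 132×4 + 151×6 + 85×4 + 227×1 = 2001; y[4] = 132×1 + 151×4 + 85×6 + 227×4 + 210×1 = 2364; y[5] = 151×1 + 85×4 + 227×6 + 210×4 + 63×1 = 2756; y[6] = 85×1 + 227×4 + 210×6 + 63×4 + 192×1 = 2697; y[7] = 227×1 + 210×4 + 63×6 + 192×4 = 2213; y[8] = 210×1 + 63×4 + 192×6 = 1614; y[9] = 63×1 + 192×4 = 831; y[10] = 192×1 = 192 → [132, 679, 1481, 2001, 2364, 2756, 2697, 2213, 1614, 831, 192]. Normalization factor = sum(kernel) = 16.

[132, 679, 1481, 2001, 2364, 2756, 2697, 2213, 1614, 831, 192]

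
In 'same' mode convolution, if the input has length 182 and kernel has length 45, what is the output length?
'Same' mode returns an output with the same length as the input: 182

182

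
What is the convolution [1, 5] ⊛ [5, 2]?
y[0] = 1×5 = 5; y[1] = 1×2 + 5×5 = 27; y[2] = 5×2 = 10

[5, 27, 10]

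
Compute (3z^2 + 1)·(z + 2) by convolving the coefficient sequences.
Ascending coefficients: a = [1, 0, 3], b = [2, 1]. c[0] = 1×2 = 2; c[1] = 1×1 + 0×2 = 1; c[2] = 0×1 + 3×2 = 6; c[3] = 3×1 = 3. Result coefficients: [2, 1, 6, 3] → 3z^3 + 6z^2 + z + 2

3z^3 + 6z^2 + z + 2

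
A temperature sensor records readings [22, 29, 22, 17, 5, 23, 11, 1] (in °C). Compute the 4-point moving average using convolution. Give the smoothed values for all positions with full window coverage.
4-point moving average kernel = [1, 1, 1, 1]. Apply in 'valid' mode (full window coverage): avg[0] = (22 + 29 + 22 + 17) / 4 = 22.5; avg[1] = (29 + 22 + 17 + 5) / 4 = 18.25; avg[2] = (22 + 17 + 5 + 23) / 4 = 16.75; avg[3] = (17 + 5 + 23 + 11) / 4 = 14.0; avg[4] = (5 + 23 + 11 + 1) / 4 = 10.0. Smoothed values: [22.5, 18.25, 16.75, 14.0, 10.0]

[22.5, 18.25, 16.75, 14.0, 10.0]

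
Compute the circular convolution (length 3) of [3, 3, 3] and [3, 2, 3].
Use y[k] = Σ_j f[j]·g[(k-j) mod 3]. y[0] = 3×3 + 3×3 + 3×2 = 24; y[1] = 3×2 + 3×3 + 3×3 = 24; y[2] = 3×3 + 3×2 + 3×3 = 24. Result: [24, 24, 24]

[24, 24, 24]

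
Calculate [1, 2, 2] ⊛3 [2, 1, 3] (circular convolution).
Use y[k] = Σ_j u[j]·v[(k-j) mod 3]. y[0] = 1×2 + 2×3 + 2×1 = 10; y[1] = 1×1 + 2×2 + 2×3 = 11; y[2] = 1×3 + 2×1 + 2×2 = 9. Result: [10, 11, 9]

[10, 11, 9]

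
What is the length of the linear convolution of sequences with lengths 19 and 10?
Linear/full convolution length: m + n - 1 = 19 + 10 - 1 = 28

28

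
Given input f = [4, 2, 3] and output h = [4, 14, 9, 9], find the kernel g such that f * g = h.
Output length 4 = len(f) + len(g) - 1 ⇒ len(g) = 2. Solve g forward using g[k] = (h[k] - Σ_{i≥1} f[i]·g[k-i]) / f[0]: g[0] = h[0] / f[0] = 4 / 4 = 1; g[1] = (h[1] - 2×1) / f[0] = (14 - 2×1) / 4 = 3. So g = [1, 3]. Forward-check [4, 2, 3] * [1, 3]: h[0] = 4×1 = 4; h[1] = 4×3 + 2×1 = 14; h[2] = 2×3 + 3×1 = 9; h[3] = 3×3 = 9 → [4, 14, 9, 9] ✓

[1, 3]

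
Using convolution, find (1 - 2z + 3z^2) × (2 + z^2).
Ascending coefficients: a = [1, -2, 3], b = [2, 0, 1]. c[0] = 1×2 = 2; c[1] = 1×0 + -2×2 = -4; c[2] = 1×1 + -2×0 + 3×2 = 7; c[3] = -2×1 + 3×0 = -2; c[4] = 3×1 = 3. Result coefficients: [2, -4, 7, -2, 3] → 2 - 4z + 7z^2 - 2z^3 + 3z^4

2 - 4z + 7z^2 - 2z^3 + 3z^4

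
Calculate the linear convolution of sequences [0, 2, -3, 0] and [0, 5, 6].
y[0] = 0×0 = 0; y[1] = 0×5 + 2×0 = 0; y[2] = 0×6 + 2×5 + -3×0 = 10; y[3] = 2×6 + -3×5 + 0×0 = -3; y[4] = -3×6 + 0×5 = -18; y[5] = 0×6 = 0

[0, 0, 10, -3, -18, 0]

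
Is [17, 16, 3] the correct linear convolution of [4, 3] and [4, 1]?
Recompute linear convolution of [4, 3] and [4, 1]: y[0] = 4×4 = 16; y[1] = 4×1 + 3×4 = 16; y[2] = 3×1 = 3 → [16, 16, 3]. Compare to given [17, 16, 3]: they differ at index 0: given 17, correct 16, so answer: No

No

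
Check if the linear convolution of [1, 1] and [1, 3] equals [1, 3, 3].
Recompute linear convolution of [1, 1] and [1, 3]: y[0] = 1×1 = 1; y[1] = 1×3 + 1×1 = 4; y[2] = 1×3 = 3 → [1, 4, 3]. Compare to given [1, 3, 3]: they differ at index 1: given 3, correct 4, so answer: No

No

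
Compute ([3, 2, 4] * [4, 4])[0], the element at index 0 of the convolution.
Use y[k] = Σ_i a[i]·b[k-i] at k=0. y[0] = 3×4 = 12

12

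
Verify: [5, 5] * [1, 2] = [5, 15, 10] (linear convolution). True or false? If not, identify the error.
Recompute linear convolution of [5, 5] and [1, 2]: y[0] = 5×1 = 5; y[1] = 5×2 + 5×1 = 15; y[2] = 5×2 = 10 → [5, 15, 10]. Given [5, 15, 10] matches, so answer: Yes

Yes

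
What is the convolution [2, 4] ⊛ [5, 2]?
y[0] = 2×5 = 10; y[1] = 2×2 + 4×5 = 24; y[2] = 4×2 = 8

[10, 24, 8]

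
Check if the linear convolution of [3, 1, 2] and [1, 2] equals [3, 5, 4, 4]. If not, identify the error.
Recompute linear convolution of [3, 1, 2] and [1, 2]: y[0] = 3×1 = 3; y[1] = 3×2 + 1×1 = 7; y[2] = 1×2 + 2×1 = 4; y[3] = 2×2 = 4 → [3, 7, 4, 4]. Compare to given [3, 5, 4, 4]: they differ at index 1: given 5, correct 7, so answer: No

No. Error at index 1: given 5, correct 7.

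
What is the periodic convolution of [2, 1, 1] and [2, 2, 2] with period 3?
Use y[k] = Σ_j f[j]·g[(k-j) mod 3]. y[0] = 2×2 + 1×2 + 1×2 = 8; y[1] = 2×2 + 1×2 + 1×2 = 8; y[2] = 2×2 + 1×2 + 1×2 = 8. Result: [8, 8, 8]

[8, 8, 8]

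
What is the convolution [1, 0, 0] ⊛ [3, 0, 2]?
y[0] = 1×3 = 3; y[1] = 1×0 + 0×3 = 0; y[2] = 1×2 + 0×0 + 0×3 = 2; y[3] = 0×2 + 0×0 = 0; y[4] = 0×2 = 0

[3, 0, 2, 0, 0]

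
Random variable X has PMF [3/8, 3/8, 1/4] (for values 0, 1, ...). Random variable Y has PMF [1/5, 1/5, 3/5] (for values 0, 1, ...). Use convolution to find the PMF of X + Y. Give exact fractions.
P(X+Y=k) = Σ_i P(X=i)·P(Y=k-i) — a convolution of [3/8, 3/8, 1/4] and [1/5, 1/5, 3/5]. P(X+Y=0) = (3/8)×(1/5) = 3/40; P(X+Y=1) = (3/8)×(1/5) + (3/8)×(1/5) = 3/40 + 3/40 = 3/20; P(X+Y=2) = (3/8)×(3/5) + (3/8)×(1/5) + (1/4)×(1/5) = 9/40 + 3/40 + 1/20 = 7/20; P(X+Y=3) = (3/8)×(3/5) + (1/4)×(1/5) = 9/40 + 1/20 = 11/40; P(X+Y=4) = (1/4)×(3/5) = 3/20. PMF: [3/40, 3/20, 7/20, 11/40, 3/20] (sums to 1 ✓)

[3/40, 3/20, 7/20, 11/40, 3/20]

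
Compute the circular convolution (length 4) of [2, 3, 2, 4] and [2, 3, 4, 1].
Use y[k] = Σ_j s[j]·t[(k-j) mod 4]. y[0] = 2×2 + 3×1 + 2×4 + 4×3 = 27; y[1] = 2×3 + 3×2 + 2×1 + 4×4 = 30; y[2] = 2×4 + 3×3 + 2×2 + 4×1 = 25; y[3] = 2×1 + 3×4 + 2×3 + 4×2 = 28. Result: [27, 30, 25, 28]

[27, 30, 25, 28]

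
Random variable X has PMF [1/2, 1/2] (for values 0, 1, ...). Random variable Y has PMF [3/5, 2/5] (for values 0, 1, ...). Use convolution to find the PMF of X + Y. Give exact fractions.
P(X+Y=k) = Σ_i P(X=i)·P(Y=k-i) — a convolution of [1/2, 1/2] and [3/5, 2/5]. P(X+Y=0) = (1/2)×(3/5) = 3/10; P(X+Y=1) = (1/2)×(2/5) + (1/2)×(3/5) = 1/5 + 3/10 = 1/2; P(X+Y=2) = (1/2)×(2/5) = 1/5. PMF: [3/10, 1/2, 1/5] (sums to 1 ✓)

[3/10, 1/2, 1/5]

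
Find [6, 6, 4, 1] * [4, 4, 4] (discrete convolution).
y[0] = 6×4 = 24; y[1] = 6×4 + 6×4 = 48; y[2] = 6×4 + 6×4 + 4×4 = 64; y[3] = 6×4 + 4×4 + 1×4 = 44; y[4] = 4×4 + 1×4 = 20; y[5] = 1×4 = 4

[24, 48, 64, 44, 20, 4]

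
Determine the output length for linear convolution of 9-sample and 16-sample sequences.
Linear/full convolution length: m + n - 1 = 9 + 16 - 1 = 24

24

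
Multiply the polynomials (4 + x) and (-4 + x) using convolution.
Ascending coefficients: a = [4, 1], b = [-4, 1]. c[0] = 4×-4 = -16; c[1] = 4×1 + 1×-4 = 0; c[2] = 1×1 = 1. Result coefficients: [-16, 0, 1] → -16 + x^2

-16 + x^2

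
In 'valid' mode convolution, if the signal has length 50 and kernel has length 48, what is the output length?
'Valid' mode counts only positions where the kernel fully overlaps the signal: m - n + 1 = 50 - 48 + 1 = 3

3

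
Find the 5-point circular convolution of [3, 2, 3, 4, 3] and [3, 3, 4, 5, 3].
Use y[k] = Σ_j a[j]·b[(k-j) mod 5]. y[0] = 3×3 + 2×3 + 3×5 + 4×4 + 3×3 = 55; y[1] = 3×3 + 2×3 + 3×3 + 4×5 + 3×4 = 56; y[2] = 3×4 + 2×3 + 3×3 + 4×3 + 3×5 = 54; y[3] = 3×5 + 2×4 + 3×3 + 4×3 + 3×3 = 53; y[4] = 3×3 + 2×5 + 3×4 + 4×3 + 3×3 = 52. Result: [55, 56, 54, 53, 52]

[55, 56, 54, 53, 52]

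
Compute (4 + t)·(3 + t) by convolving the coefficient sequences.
Ascending coefficients: a = [4, 1], b = [3, 1]. c[0] = 4×3 = 12; c[1] = 4×1 + 1×3 = 7; c[2] = 1×1 = 1. Result coefficients: [12, 7, 1] → 12 + 7t + t^2

12 + 7t + t^2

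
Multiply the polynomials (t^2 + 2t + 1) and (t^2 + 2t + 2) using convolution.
Ascending coefficients: a = [1, 2, 1], b = [2, 2, 1]. c[0] = 1×2 = 2; c[1] = 1×2 + 2×2 = 6; c[2] = 1×1 + 2×2 + 1×2 = 7; c[3] = 2×1 + 1×2 = 4; c[4] = 1×1 = 1. Result coefficients: [2, 6, 7, 4, 1] → t^4 + 4t^3 + 7t^2 + 6t + 2

t^4 + 4t^3 + 7t^2 + 6t + 2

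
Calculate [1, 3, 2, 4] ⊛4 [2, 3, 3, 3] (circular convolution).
Use y[k] = Σ_j u[j]·v[(k-j) mod 4]. y[0] = 1×2 + 3×3 + 2×3 + 4×3 = 29; y[1] = 1×3 + 3×2 + 2×3 + 4×3 = 27; y[2] = 1×3 + 3×3 + 2×2 + 4×3 = 28; y[3] = 1×3 + 3×3 + 2×3 + 4×2 = 26. Result: [29, 27, 28, 26]

[29, 27, 28, 26]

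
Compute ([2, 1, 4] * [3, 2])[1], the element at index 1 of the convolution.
Use y[k] = Σ_i a[i]·b[k-i] at k=1. y[1] = 2×2 + 1×3 = 7

7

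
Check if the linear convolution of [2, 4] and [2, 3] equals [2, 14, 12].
Recompute linear convolution of [2, 4] and [2, 3]: y[0] = 2×2 = 4; y[1] = 2×3 + 4×2 = 14; y[2] = 4×3 = 12 → [4, 14, 12]. Compare to given [2, 14, 12]: they differ at index 0: given 2, correct 4, so answer: No

No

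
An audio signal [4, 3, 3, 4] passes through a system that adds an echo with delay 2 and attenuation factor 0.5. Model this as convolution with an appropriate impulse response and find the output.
Direct-path + delayed-attenuated-path model → impulse response h = [1, 0, 0.5] (1 at lag 0, 0.5 at lag 2). Output y[n] = x[n] + 0.5·x[n - 2] (with x[n] = 0 outside 0..3): y[0] = 4 + 0.5×0 = 4; y[1] = 3 + 0.5×0 = 3; y[2] = 3 + 0.5×4 = 5.0; y[3] = 4 + 0.5×3 = 5.5; y[4] = 0 + 0.5×3 = 1.5; y[5] = 0 + 0.5×4 = 2.0. So y = [4, 3, 5.0, 5.5, 1.5, 2.0]

[4, 3, 5.0, 5.5, 1.5, 2.0]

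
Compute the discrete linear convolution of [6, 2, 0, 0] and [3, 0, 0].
y[0] = 6×3 = 18; y[1] = 6×0 + 2×3 = 6; y[2] = 6×0 + 2×0 + 0×3 = 0; y[3] = 2×0 + 0×0 + 0×3 = 0; y[4] = 0×0 + 0×0 = 0; y[5] = 0×0 = 0

[18, 6, 0, 0, 0, 0]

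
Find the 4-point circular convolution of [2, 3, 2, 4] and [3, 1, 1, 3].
Use y[k] = Σ_j x[j]·h[(k-j) mod 4]. y[0] = 2×3 + 3×3 + 2×1 + 4×1 = 21; y[1] = 2×1 + 3×3 + 2×3 + 4×1 = 21; y[2] = 2×1 + 3×1 + 2×3 + 4×3 = 23; y[3] = 2×3 + 3×1 + 2×1 + 4×3 = 23. Result: [21, 21, 23, 23]

[21, 21, 23, 23]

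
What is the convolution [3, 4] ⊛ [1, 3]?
y[0] = 3×1 = 3; y[1] = 3×3 + 4×1 = 13; y[2] = 4×3 = 12

[3, 13, 12]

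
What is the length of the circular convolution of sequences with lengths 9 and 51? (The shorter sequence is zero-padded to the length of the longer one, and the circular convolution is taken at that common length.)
Circular convolution (zero-padding the shorter input) has length max(m, n) = max(9, 51) = 51

51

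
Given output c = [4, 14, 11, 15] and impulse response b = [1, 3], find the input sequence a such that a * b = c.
Deconvolve c=[4, 14, 11, 15] by b=[1, 3]. Since b[0]=1, solve forward: a[0] = c[0] / 1 = 4; a[1] = (c[1] - 4×3) / 1 = 2; a[2] = (c[2] - 2×3) / 1 = 5. So a = [4, 2, 5]. Check by forward convolution: c[0] = 4×1 = 4; c[1] = 4×3 + 2×1 = 14; c[2] = 2×3 + 5×1 = 11; c[3] = 5×3 = 15

[4, 2, 5]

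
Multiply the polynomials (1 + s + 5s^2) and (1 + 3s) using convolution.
Ascending coefficients: a = [1, 1, 5], b = [1, 3]. c[0] = 1×1 = 1; c[1] = 1×3 + 1×1 = 4; c[2] = 1×3 + 5×1 = 8; c[3] = 5×3 = 15. Result coefficients: [1, 4, 8, 15] → 1 + 4s + 8s^2 + 15s^3

1 + 4s + 8s^2 + 15s^3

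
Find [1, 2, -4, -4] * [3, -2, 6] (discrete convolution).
y[0] = 1×3 = 3; y[1] = 1×-2 + 2×3 = 4; y[2] = 1×6 + 2×-2 + -4×3 = -10; y[3] = 2×6 + -4×-2 + -4×3 = 8; y[4] = -4×6 + -4×-2 = -16; y[5] = -4×6 = -24

[3, 4, -10, 8, -16, -24]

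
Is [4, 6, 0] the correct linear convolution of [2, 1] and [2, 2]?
Recompute linear convolution of [2, 1] and [2, 2]: y[0] = 2×2 = 4; y[1] = 2×2 + 1×2 = 6; y[2] = 1×2 = 2 → [4, 6, 2]. Compare to given [4, 6, 0]: they differ at index 2: given 0, correct 2, so answer: No

No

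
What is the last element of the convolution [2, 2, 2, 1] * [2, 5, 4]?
Use y[k] = Σ_i a[i]·b[k-i] at k=5. y[5] = 1×4 = 4

4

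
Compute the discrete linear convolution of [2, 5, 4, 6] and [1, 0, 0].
y[0] = 2×1 = 2; y[1] = 2×0 + 5×1 = 5; y[2] = 2×0 + 5×0 + 4×1 = 4; y[3] = 5×0 + 4×0 + 6×1 = 6; y[4] = 4×0 + 6×0 = 0; y[5] = 6×0 = 0

[2, 5, 4, 6, 0, 0]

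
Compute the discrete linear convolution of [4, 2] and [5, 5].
y[0] = 4×5 = 20; y[1] = 4×5 + 2×5 = 30; y[2] = 2×5 = 10

[20, 30, 10]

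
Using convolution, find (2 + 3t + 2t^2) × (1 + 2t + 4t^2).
Ascending coefficients: a = [2, 3, 2], b = [1, 2, 4]. c[0] = 2×1 = 2; c[1] = 2×2 + 3×1 = 7; c[2] = 2×4 + 3×2 + 2×1 = 16; c[3] = 3×4 + 2×2 = 16; c[4] = 2×4 = 8. Result coefficients: [2, 7, 16, 16, 8] → 2 + 7t + 16t^2 + 16t^3 + 8t^4

2 + 7t + 16t^2 + 16t^3 + 8t^4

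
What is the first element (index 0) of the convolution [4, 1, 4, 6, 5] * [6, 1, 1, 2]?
Use y[k] = Σ_i a[i]·b[k-i] at k=0. y[0] = 4×6 = 24

24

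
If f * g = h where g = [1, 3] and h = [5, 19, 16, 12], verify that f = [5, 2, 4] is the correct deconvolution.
Forward-compute [5, 2, 4] * [1, 3]: h[0] = 5×1 = 5; h[1] = 5×3 + 2×1 = 17; h[2] = 2×3 + 4×1 = 10; h[3] = 4×3 = 12 → [5, 17, 10, 12]. Does not match given h = [5, 19, 16, 12].

Not verified. [5, 2, 4] * [1, 3] = [5, 17, 10, 12], which differs from [5, 19, 16, 12] at index 1.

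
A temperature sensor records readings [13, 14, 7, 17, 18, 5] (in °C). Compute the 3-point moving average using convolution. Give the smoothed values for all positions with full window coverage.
3-point moving average kernel = [1, 1, 1]. Apply in 'valid' mode (full window coverage): avg[0] = (13 + 14 + 7) / 3 = 11.33; avg[1] = (14 + 7 + 17) / 3 = 12.67; avg[2] = (7 + 17 + 18) / 3 = 14.0; avg[3] = (17 + 18 + 5) / 3 = 13.33. Smoothed values: [11.33, 12.67, 14.0, 13.33]

[11.33, 12.67, 14.0, 13.33]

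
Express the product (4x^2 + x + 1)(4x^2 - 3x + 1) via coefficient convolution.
Ascending coefficients: a = [1, 1, 4], b = [1, -3, 4]. c[0] = 1×1 = 1; c[1] = 1×-3 + 1×1 = -2; c[2] = 1×4 + 1×-3 + 4×1 = 5; c[3] = 1×4 + 4×-3 = -8; c[4] = 4×4 = 16. Result coefficients: [1, -2, 5, -8, 16] → 16x^4 - 8x^3 + 5x^2 - 2x + 1

16x^4 - 8x^3 + 5x^2 - 2x + 1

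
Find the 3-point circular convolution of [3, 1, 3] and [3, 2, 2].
Use y[k] = Σ_j a[j]·b[(k-j) mod 3]. y[0] = 3×3 + 1×2 + 3×2 = 17; y[1] = 3×2 + 1×3 + 3×2 = 15; y[2] = 3×2 + 1×2 + 3×3 = 17. Result: [17, 15, 17]

[17, 15, 17]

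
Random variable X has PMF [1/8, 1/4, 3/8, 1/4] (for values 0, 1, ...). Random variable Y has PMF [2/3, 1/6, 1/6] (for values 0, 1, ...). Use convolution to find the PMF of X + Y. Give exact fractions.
P(X+Y=k) = Σ_i P(X=i)·P(Y=k-i) — a convolution of [1/8, 1/4, 3/8, 1/4] and [2/3, 1/6, 1/6]. P(X+Y=0) = (1/8)×(2/3) = 1/12; P(X+Y=1) = (1/8)×(1/6) + (1/4)×(2/3) = 1/48 + 1/6 = 3/16; P(X+Y=2) = (1/8)×(1/6) + (1/4)×(1/6) + (3/8)×(2/3) = 1/48 + 1/24 + 1/4 = 5/16; P(X+Y=3) = (1/4)×(1/6) + (3/8)×(1/6) + (1/4)×(2/3) = 1/24 + 1/16 + 1/6 = 13/48; P(X+Y=4) = (3/8)×(1/6) + (1/4)×(1/6) = 1/16 + 1/24 = 5/48; P(X+Y=5) = (1/4)×(1/6) = 1/24. PMF: [1/12, 3/16, 5/16, 13/48, 5/48, 1/24] (sums to 1 ✓)

[1/12, 3/16, 5/16, 13/48, 5/48, 1/24]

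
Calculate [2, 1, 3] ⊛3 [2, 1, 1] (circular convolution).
Use y[k] = Σ_j a[j]·b[(k-j) mod 3]. y[0] = 2×2 + 1×1 + 3×1 = 8; y[1] = 2×1 + 1×2 + 3×1 = 7; y[2] = 2×1 + 1×1 + 3×2 = 9. Result: [8, 7, 9]

[8, 7, 9]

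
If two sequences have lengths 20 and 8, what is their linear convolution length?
Linear/full convolution length: m + n - 1 = 20 + 8 - 1 = 27

27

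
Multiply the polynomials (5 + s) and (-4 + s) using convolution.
Ascending coefficients: a = [5, 1], b = [-4, 1]. c[0] = 5×-4 = -20; c[1] = 5×1 + 1×-4 = 1; c[2] = 1×1 = 1. Result coefficients: [-20, 1, 1] → -20 + s + s^2

-20 + s + s^2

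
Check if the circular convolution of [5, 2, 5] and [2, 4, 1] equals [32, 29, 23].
Recompute circular convolution of [5, 2, 5] and [2, 4, 1]: y[0] = 5×2 + 2×1 + 5×4 = 32; y[1] = 5×4 + 2×2 + 5×1 = 29; y[2] = 5×1 + 2×4 + 5×2 = 23 → [32, 29, 23]. Given [32, 29, 23] matches, so answer: Yes

Yes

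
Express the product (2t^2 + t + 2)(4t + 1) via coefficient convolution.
Ascending coefficients: a = [2, 1, 2], b = [1, 4]. c[0] = 2×1 = 2; c[1] = 2×4 + 1×1 = 9; c[2] = 1×4 + 2×1 = 6; c[3] = 2×4 = 8. Result coefficients: [2, 9, 6, 8] → 8t^3 + 6t^2 + 9t + 2

8t^3 + 6t^2 + 9t + 2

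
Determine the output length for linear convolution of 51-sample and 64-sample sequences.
Linear/full convolution length: m + n - 1 = 51 + 64 - 1 = 114

114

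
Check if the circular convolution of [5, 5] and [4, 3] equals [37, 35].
Recompute circular convolution of [5, 5] and [4, 3]: y[0] = 5×4 + 5×3 = 35; y[1] = 5×3 + 5×4 = 35 → [35, 35]. Compare to given [37, 35]: they differ at index 0: given 37, correct 35, so answer: No

No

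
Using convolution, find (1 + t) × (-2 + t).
Ascending coefficients: a = [1, 1], b = [-2, 1]. c[0] = 1×-2 = -2; c[1] = 1×1 + 1×-2 = -1; c[2] = 1×1 = 1. Result coefficients: [-2, -1, 1] → -2 - t + t^2

-2 - t + t^2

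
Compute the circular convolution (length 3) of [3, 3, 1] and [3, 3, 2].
Use y[k] = Σ_j s[j]·t[(k-j) mod 3]. y[0] = 3×3 + 3×2 + 1×3 = 18; y[1] = 3×3 + 3×3 + 1×2 = 20; y[2] = 3×2 + 3×3 + 1×3 = 18. Result: [18, 20, 18]

[18, 20, 18]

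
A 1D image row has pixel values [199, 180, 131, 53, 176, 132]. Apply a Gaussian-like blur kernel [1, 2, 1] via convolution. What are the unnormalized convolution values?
Convolve image row [199, 180, 131, 53, 176, 132] with kernel [1, 2, 1]: y[0] = 199×1 = 199; y[1] = 199×2 + 180×1 = 578; y[2] = 199×1 + 180×2 + 131×1 = 690; y[3] = 180×1 + 131×2 + 53×1 = 495; y[4] = 131×1 + 53×2 + 176×1 = 413; y[5] = 53×1 + 176×2 + 132×1 = 537; y[6] = 176×1 + 132×2 = 440; y[7] = 132×1 = 132 → [199, 578, 690, 495, 413, 537, 440, 132]. Normalization factor = sum(kernel) = 4.

[199, 578, 690, 495, 413, 537, 440, 132]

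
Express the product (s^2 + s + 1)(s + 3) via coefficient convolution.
Ascending coefficients: a = [1, 1, 1], b = [3, 1]. c[0] = 1×3 = 3; c[1] = 1×1 + 1×3 = 4; c[2] = 1×1 + 1×3 = 4; c[3] = 1×1 = 1. Result coefficients: [3, 4, 4, 1] → s^3 + 4s^2 + 4s + 3

s^3 + 4s^2 + 4s + 3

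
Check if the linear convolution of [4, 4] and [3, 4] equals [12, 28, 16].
Recompute linear convolution of [4, 4] and [3, 4]: y[0] = 4×3 = 12; y[1] = 4×4 + 4×3 = 28; y[2] = 4×4 = 16 → [12, 28, 16]. Given [12, 28, 16] matches, so answer: Yes

Yes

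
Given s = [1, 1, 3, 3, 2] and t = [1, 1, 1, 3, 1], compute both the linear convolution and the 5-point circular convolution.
Linear: y_lin[0] = 1×1 = 1; y_lin[1] = 1×1 + 1×1 = 2; y_lin[2] = 1×1 + 1×1 + 3×1 = 5; y_lin[3] = 1×3 + 1×1 + 3×1 + 3×1 = 10; y_lin[4] = 1×1 + 1×3 + 3×1 + 3×1 + 2×1 = 12; y_lin[5] = 1×1 + 3×3 + 3×1 + 2×1 = 15; y_lin[6] = 3×1 + 3×3 + 2×1 = 14; y_lin[7] = 3×1 + 2×3 = 9; y_lin[8] = 2×1 = 2 → [1, 2, 5, 10, 12, 15, 14, 9, 2]. Circular (length 5): y[0] = 1×1 + 1×1 + 3×3 + 3×1 + 2×1 = 16; y[1] = 1×1 + 1×1 + 3×1 + 3×3 + 2×1 = 16; y[2] = 1×1 + 1×1 + 3×1 + 3×1 + 2×3 = 14; y[3] = 1×3 + 1×1 + 3×1 + 3×1 + 2×1 = 12; y[4] = 1×1 + 1×3 + 3×1 + 3×1 + 2×1 = 12 → [16, 16, 14, 12, 12]

Linear: [1, 2, 5, 10, 12, 15, 14, 9, 2], Circular: [16, 16, 14, 12, 12]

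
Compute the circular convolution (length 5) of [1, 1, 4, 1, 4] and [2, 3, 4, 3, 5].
Use y[k] = Σ_j a[j]·b[(k-j) mod 5]. y[0] = 1×2 + 1×5 + 4×3 + 1×4 + 4×3 = 35; y[1] = 1×3 + 1×2 + 4×5 + 1×3 + 4×4 = 44; y[2] = 1×4 + 1×3 + 4×2 + 1×5 + 4×3 = 32; y[3] = 1×3 + 1×4 + 4×3 + 1×2 + 4×5 = 41; y[4] = 1×5 + 1×3 + 4×4 + 1×3 + 4×2 = 35. Result: [35, 44, 32, 41, 35]

[35, 44, 32, 41, 35]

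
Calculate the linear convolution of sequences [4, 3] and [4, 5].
y[0] = 4×4 = 16; y[1] = 4×5 + 3×4 = 32; y[2] = 3×5 = 15

[16, 32, 15]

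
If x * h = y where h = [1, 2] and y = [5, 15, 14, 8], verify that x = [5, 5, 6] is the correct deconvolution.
Forward-compute [5, 5, 6] * [1, 2]: y[0] = 5×1 = 5; y[1] = 5×2 + 5×1 = 15; y[2] = 5×2 + 6×1 = 16; y[3] = 6×2 = 12 → [5, 15, 16, 12]. Does not match given y = [5, 15, 14, 8].

Not verified. [5, 5, 6] * [1, 2] = [5, 15, 16, 12], which differs from [5, 15, 14, 8] at index 2.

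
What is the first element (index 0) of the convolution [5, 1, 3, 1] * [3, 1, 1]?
Use y[k] = Σ_i a[i]·b[k-i] at k=0. y[0] = 5×3 = 15

15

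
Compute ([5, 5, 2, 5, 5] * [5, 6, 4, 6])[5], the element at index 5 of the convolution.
Use y[k] = Σ_i a[i]·b[k-i] at k=5. y[5] = 2×6 + 5×4 + 5×6 = 62

62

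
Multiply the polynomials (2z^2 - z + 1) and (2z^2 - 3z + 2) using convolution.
Ascending coefficients: a = [1, -1, 2], b = [2, -3, 2]. c[0] = 1×2 = 2; c[1] = 1×-3 + -1×2 = -5; c[2] = 1×2 + -1×-3 + 2×2 = 9; c[3] = -1×2 + 2×-3 = -8; c[4] = 2×2 = 4. Result coefficients: [2, -5, 9, -8, 4] → 4z^4 - 8z^3 + 9z^2 - 5z + 2

4z^4 - 8z^3 + 9z^2 - 5z + 2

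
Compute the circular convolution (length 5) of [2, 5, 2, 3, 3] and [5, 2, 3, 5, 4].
Use y[k] = Σ_j s[j]·t[(k-j) mod 5]. y[0] = 2×5 + 5×4 + 2×5 + 3×3 + 3×2 = 55; y[1] = 2×2 + 5×5 + 2×4 + 3×5 + 3×3 = 61; y[2] = 2×3 + 5×2 + 2×5 + 3×4 + 3×5 = 53; y[3] = 2×5 + 5×3 + 2×2 + 3×5 + 3×4 = 56; y[4] = 2×4 + 5×5 + 2×3 + 3×2 + 3×5 = 60. Result: [55, 61, 53, 56, 60]

[55, 61, 53, 56, 60]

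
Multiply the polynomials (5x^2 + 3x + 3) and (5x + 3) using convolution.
Ascending coefficients: a = [3, 3, 5], b = [3, 5]. c[0] = 3×3 = 9; c[1] = 3×5 + 3×3 = 24; c[2] = 3×5 + 5×3 = 30; c[3] = 5×5 = 25. Result coefficients: [9, 24, 30, 25] → 25x^3 + 30x^2 + 24x + 9

25x^3 + 30x^2 + 24x + 9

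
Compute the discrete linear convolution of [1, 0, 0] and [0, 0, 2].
y[0] = 1×0 = 0; y[1] = 1×0 + 0×0 = 0; y[2] = 1×2 + 0×0 + 0×0 = 2; y[3] = 0×2 + 0×0 = 0; y[4] = 0×2 = 0

[0, 0, 2, 0, 0]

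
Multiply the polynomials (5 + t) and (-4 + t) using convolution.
Ascending coefficients: a = [5, 1], b = [-4, 1]. c[0] = 5×-4 = -20; c[1] = 5×1 + 1×-4 = 1; c[2] = 1×1 = 1. Result coefficients: [-20, 1, 1] → -20 + t + t^2

-20 + t + t^2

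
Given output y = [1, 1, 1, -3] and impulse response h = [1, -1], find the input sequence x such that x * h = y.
Deconvolve y=[1, 1, 1, -3] by h=[1, -1]. Since h[0]=1, solve forward: x[0] = y[0] / 1 = 1; x[1] = (y[1] - 1×-1) / 1 = 2; x[2] = (y[2] - 2×-1) / 1 = 3. So x = [1, 2, 3]. Check by forward convolution: y[0] = 1×1 = 1; y[1] = 1×-1 + 2×1 = 1; y[2] = 2×-1 + 3×1 = 1; y[3] = 3×-1 = -3

[1, 2, 3]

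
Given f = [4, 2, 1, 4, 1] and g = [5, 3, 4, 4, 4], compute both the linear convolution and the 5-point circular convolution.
Linear: y_lin[0] = 4×5 = 20; y_lin[1] = 4×3 + 2×5 = 22; y_lin[2] = 4×4 + 2×3 + 1×5 = 27; y_lin[3] = 4×4 + 2×4 + 1×3 + 4×5 = 47; y_lin[4] = 4×4 + 2×4 + 1×4 + 4×3 + 1×5 = 45; y_lin[5] = 2×4 + 1×4 + 4×4 + 1×3 = 31; y_lin[6] = 1×4 + 4×4 + 1×4 = 24; y_lin[7] = 4×4 + 1×4 = 20; y_lin[8] = 1×4 = 4 → [20, 22, 27, 47, 45, 31, 24, 20, 4]. Circular (length 5): y[0] = 4×5 + 2×4 + 1×4 + 4×4 + 1×3 = 51; y[1] = 4×3 + 2×5 + 1×4 + 4×4 + 1×4 = 46; y[2] = 4×4 + 2×3 + 1×5 + 4×4 + 1×4 = 47; y[3] = 4×4 + 2×4 + 1×3 + 4×5 + 1×4 = 51; y[4] = 4×4 + 2×4 + 1×4 + 4×3 + 1×5 = 45 → [51, 46, 47, 51, 45]

Linear: [20, 22, 27, 47, 45, 31, 24, 20, 4], Circular: [51, 46, 47, 51, 45]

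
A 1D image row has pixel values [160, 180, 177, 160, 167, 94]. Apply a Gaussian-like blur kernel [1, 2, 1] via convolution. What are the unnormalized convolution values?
Convolve image row [160, 180, 177, 160, 167, 94] with kernel [1, 2, 1]: y[0] = 160×1 = 160; y[1] = 160×2 + 180×1 = 500; y[2] = 160×1 + 180×2 + 177×1 = 697; y[3] = 180×1 + 177×2 + 160×1 = 694; y[4] = 177×1 + 160×2 + 167×1 = 664; y[5] = 160×1 + 167×2 + 94×1 = 588; y[6] = 167×1 + 94×2 = 355; y[7] = 94×1 = 94 → [160, 500, 697, 694, 664, 588, 355, 94]. Normalization factor = sum(kernel) = 4.

[160, 500, 697, 694, 664, 588, 355, 94]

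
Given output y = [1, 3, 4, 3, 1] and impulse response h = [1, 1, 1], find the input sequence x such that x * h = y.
Deconvolve y=[1, 3, 4, 3, 1] by h=[1, 1, 1]. Since h[0]=1, solve forward: x[0] = y[0] / 1 = 1; x[1] = (y[1] - 1×1) / 1 = 2; x[2] = (y[2] - 2×1 - 1×1) / 1 = 1. So x = [1, 2, 1]. Check by forward convolution: y[0] = 1×1 = 1; y[1] = 1×1 + 2×1 = 3; y[2] = 1×1 + 2×1 + 1×1 = 4; y[3] = 2×1 + 1×1 = 3; y[4] = 1×1 = 1

[1, 2, 1]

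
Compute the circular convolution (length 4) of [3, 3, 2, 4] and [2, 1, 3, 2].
Use y[k] = Σ_j f[j]·g[(k-j) mod 4]. y[0] = 3×2 + 3×2 + 2×3 + 4×1 = 22; y[1] = 3×1 + 3×2 + 2×2 + 4×3 = 25; y[2] = 3×3 + 3×1 + 2×2 + 4×2 = 24; y[3] = 3×2 + 3×3 + 2×1 + 4×2 = 25. Result: [22, 25, 24, 25]

[22, 25, 24, 25]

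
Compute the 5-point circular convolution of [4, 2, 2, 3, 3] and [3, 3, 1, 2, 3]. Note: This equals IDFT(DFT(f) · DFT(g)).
Either evaluate y[k] = Σ_j f[j]·g[(k-j) mod 5] directly, or use IDFT(DFT(f) · DFT(g)). y[0] = 4×3 + 2×3 + 2×2 + 3×1 + 3×3 = 34; y[1] = 4×3 + 2×3 + 2×3 + 3×2 + 3×1 = 33; y[2] = 4×1 + 2×3 + 2×3 + 3×3 + 3×2 = 31; y[3] = 4×2 + 2×1 + 2×3 + 3×3 + 3×3 = 34; y[4] = 4×3 + 2×2 + 2×1 + 3×3 + 3×3 = 36. Result: [34, 33, 31, 34, 36]

[34, 33, 31, 34, 36]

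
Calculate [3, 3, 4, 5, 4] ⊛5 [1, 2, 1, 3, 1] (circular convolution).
Use y[k] = Σ_j f[j]·g[(k-j) mod 5]. y[0] = 3×1 + 3×1 + 4×3 + 5×1 + 4×2 = 31; y[1] = 3×2 + 3×1 + 4×1 + 5×3 + 4×1 = 32; y[2] = 3×1 + 3×2 + 4×1 + 5×1 + 4×3 = 30; y[3] = 3×3 + 3×1 + 4×2 + 5×1 + 4×1 = 29; y[4] = 3×1 + 3×3 + 4×1 + 5×2 + 4×1 = 30. Result: [31, 32, 30, 29, 30]

[31, 32, 30, 29, 30]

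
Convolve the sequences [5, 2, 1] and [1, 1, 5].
y[0] = 5×1 = 5; y[1] = 5×1 + 2×1 = 7; y[2] = 5×5 + 2×1 + 1×1 = 28; y[3] = 2×5 + 1×1 = 11; y[4] = 1×5 = 5

[5, 7, 28, 11, 5]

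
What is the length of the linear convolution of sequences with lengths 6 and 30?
Linear/full convolution length: m + n - 1 = 6 + 30 - 1 = 35

35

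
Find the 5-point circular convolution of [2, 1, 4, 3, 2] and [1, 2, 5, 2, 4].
Use y[k] = Σ_j u[j]·v[(k-j) mod 5]. y[0] = 2×1 + 1×4 + 4×2 + 3×5 + 2×2 = 33; y[1] = 2×2 + 1×1 + 4×4 + 3×2 + 2×5 = 37; y[2] = 2×5 + 1×2 + 4×1 + 3×4 + 2×2 = 32; y[3] = 2×2 + 1×5 + 4×2 + 3×1 + 2×4 = 28; y[4] = 2×4 + 1×2 + 4×5 + 3×2 + 2×1 = 38. Result: [33, 37, 32, 28, 38]

[33, 37, 32, 28, 38]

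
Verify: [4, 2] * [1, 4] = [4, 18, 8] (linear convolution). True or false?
Recompute linear convolution of [4, 2] and [1, 4]: y[0] = 4×1 = 4; y[1] = 4×4 + 2×1 = 18; y[2] = 2×4 = 8 → [4, 18, 8]. Given [4, 18, 8] matches, so answer: Yes

Yes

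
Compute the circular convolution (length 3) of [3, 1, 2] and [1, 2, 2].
Use y[k] = Σ_j f[j]·g[(k-j) mod 3]. y[0] = 3×1 + 1×2 + 2×2 = 9; y[1] = 3×2 + 1×1 + 2×2 = 11; y[2] = 3×2 + 1×2 + 2×1 = 10. Result: [9, 11, 10]

[9, 11, 10]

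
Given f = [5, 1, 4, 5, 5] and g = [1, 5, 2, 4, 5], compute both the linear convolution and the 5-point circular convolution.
Linear: y_lin[0] = 5×1 = 5; y_lin[1] = 5×5 + 1×1 = 26; y_lin[2] = 5×2 + 1×5 + 4×1 = 19; y_lin[3] = 5×4 + 1×2 + 4×5 + 5×1 = 47; y_lin[4] = 5×5 + 1×4 + 4×2 + 5×5 + 5×1 = 67; y_lin[5] = 1×5 + 4×4 + 5×2 + 5×5 = 56; y_lin[6] = 4×5 + 5×4 + 5×2 = 50; y_lin[7] = 5×5 + 5×4 = 45; y_lin[8] = 5×5 = 25 → [5, 26, 19, 47, 67, 56, 50, 45, 25]. Circular (length 5): y[0] = 5×1 + 1×5 + 4×4 + 5×2 + 5×5 = 61; y[1] = 5×5 + 1×1 + 4×5 + 5×4 + 5×2 = 76; y[2] = 5×2 + 1×5 + 4×1 + 5×5 + 5×4 = 64; y[3] = 5×4 + 1×2 + 4×5 + 5×1 + 5×5 = 72; y[4] = 5×5 + 1×4 + 4×2 + 5×5 + 5×1 = 67 → [61, 76, 64, 72, 67]

Linear: [5, 26, 19, 47, 67, 56, 50, 45, 25], Circular: [61, 76, 64, 72, 67]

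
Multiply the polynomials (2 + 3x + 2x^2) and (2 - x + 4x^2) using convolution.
Ascending coefficients: a = [2, 3, 2], b = [2, -1, 4]. c[0] = 2×2 = 4; c[1] = 2×-1 + 3×2 = 4; c[2] = 2×4 + 3×-1 + 2×2 = 9; c[3] = 3×4 + 2×-1 = 10; c[4] = 2×4 = 8. Result coefficients: [4, 4, 9, 10, 8] → 4 + 4x + 9x^2 + 10x^3 + 8x^4

4 + 4x + 9x^2 + 10x^3 + 8x^4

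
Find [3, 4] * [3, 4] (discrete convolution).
y[0] = 3×3 = 9; y[1] = 3×4 + 4×3 = 24; y[2] = 4×4 = 16

[9, 24, 16]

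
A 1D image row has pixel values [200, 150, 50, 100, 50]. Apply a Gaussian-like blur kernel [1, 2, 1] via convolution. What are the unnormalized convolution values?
Convolve image row [200, 150, 50, 100, 50] with kernel [1, 2, 1]: y[0] = 200×1 = 200; y[1] = 200×2 + 150×1 = 550; y[2] = 200×1 + 150×2 + 50×1 = 550; y[3] = 150×1 + 50×2 + 100×1 = 350; y[4] = 50×1 + 100×2 + 50×1 = 300; y[5] = 100×1 + 50×2 = 200; y[6] = 50×1 = 50 → [200, 550, 550, 350, 300, 200, 50]. Normalization factor = sum(kernel) = 4.

[200, 550, 550, 350, 300, 200, 50]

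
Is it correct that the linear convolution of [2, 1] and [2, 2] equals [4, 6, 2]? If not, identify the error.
Recompute linear convolution of [2, 1] and [2, 2]: y[0] = 2×2 = 4; y[1] = 2×2 + 1×2 = 6; y[2] = 1×2 = 2 → [4, 6, 2]. Given [4, 6, 2] matches, so answer: Yes

Yes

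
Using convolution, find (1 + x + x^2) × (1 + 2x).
Ascending coefficients: a = [1, 1, 1], b = [1, 2]. c[0] = 1×1 = 1; c[1] = 1×2 + 1×1 = 3; c[2] = 1×2 + 1×1 = 3; c[3] = 1×2 = 2. Result coefficients: [1, 3, 3, 2] → 1 + 3x + 3x^2 + 2x^3

1 + 3x + 3x^2 + 2x^3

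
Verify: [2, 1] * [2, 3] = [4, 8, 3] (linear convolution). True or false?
Recompute linear convolution of [2, 1] and [2, 3]: y[0] = 2×2 = 4; y[1] = 2×3 + 1×2 = 8; y[2] = 1×3 = 3 → [4, 8, 3]. Given [4, 8, 3] matches, so answer: Yes

Yes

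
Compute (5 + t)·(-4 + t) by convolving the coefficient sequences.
Ascending coefficients: a = [5, 1], b = [-4, 1]. c[0] = 5×-4 = -20; c[1] = 5×1 + 1×-4 = 1; c[2] = 1×1 = 1. Result coefficients: [-20, 1, 1] → -20 + t + t^2

-20 + t + t^2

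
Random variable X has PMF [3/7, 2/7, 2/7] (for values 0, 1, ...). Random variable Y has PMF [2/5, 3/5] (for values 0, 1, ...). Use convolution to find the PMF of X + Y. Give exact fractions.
P(X+Y=k) = Σ_i P(X=i)·P(Y=k-i) — a convolution of [3/7, 2/7, 2/7] and [2/5, 3/5]. P(X+Y=0) = (3/7)×(2/5) = 6/35; P(X+Y=1) = (3/7)×(3/5) + (2/7)×(2/5) = 9/35 + 4/35 = 13/35; P(X+Y=2) = (2/7)×(3/5) + (2/7)×(2/5) = 6/35 + 4/35 = 2/7; P(X+Y=3) = (2/7)×(3/5) = 6/35. PMF: [6/35, 13/35, 2/7, 6/35] (sums to 1 ✓)

[6/35, 13/35, 2/7, 6/35]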